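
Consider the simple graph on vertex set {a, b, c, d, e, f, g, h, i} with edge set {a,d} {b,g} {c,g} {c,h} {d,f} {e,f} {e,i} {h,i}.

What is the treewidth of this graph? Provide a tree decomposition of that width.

Every bag has size at most 2, so the width is 2 − 1 = 1 and tw(G) ≤ 1. Since G has at least one edge (e.g. b–g), it is not an edgeless graph, so tw(G) ≥ 1. Therefore the treewidth is 1.

Treewidth 1.
One such decomposition:
Bags: B1 = {b, g}  B2 = {c, g}  B3 = {c, h}  B4 = {h, i}  B5 = {e, i}  B6 = {e, f}  B7 = {d, f}  B8 = {a, d}
Tree: B1–B2, B2–B3, B3–B4, B4–B5, B5–B6, B6–B7, B7–B8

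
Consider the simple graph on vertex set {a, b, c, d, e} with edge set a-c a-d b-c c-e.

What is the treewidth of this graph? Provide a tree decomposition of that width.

Treewidth 1.
One such decomposition:
Bags: B1 = {c, e}  B2 = {b, c}  B3 = {a, c}  B4 = {a, d}
Tree: B1–B2, B2–B3, B3–B4

The largest bag has 2 vertices, giving width 1; this decomposition certifies tw(G) ≤ 1. G has an edge, so its treewidth is at least 1. Combining the bounds, tw(G) = 1.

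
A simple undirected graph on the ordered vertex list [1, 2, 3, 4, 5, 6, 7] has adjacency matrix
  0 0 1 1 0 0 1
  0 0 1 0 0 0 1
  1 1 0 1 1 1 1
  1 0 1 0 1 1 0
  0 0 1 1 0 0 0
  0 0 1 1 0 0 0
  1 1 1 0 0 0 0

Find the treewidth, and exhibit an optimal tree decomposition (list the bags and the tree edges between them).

Treewidth 2.
Bags: B1 = {1, 3, 7}  B2 = {1, 3, 4}  B3 = {3, 4, 6}  B4 = {2, 3, 7}  B5 = {3, 4, 5}
Tree: B1–B2, B2–B3, B1–B4, B3–B5

Every bag has size at most 3, so the width is 3 − 1 = 2 and tw(G) ≤ 2. Conversely, {2, 3, 7} is a clique of size 3, and the vertices of any clique must share a bag in every tree decomposition; so some bag has ≥ 3 vertices and tw(G) ≥ 2. The upper and lower bounds meet at 2, so that is the treewidth.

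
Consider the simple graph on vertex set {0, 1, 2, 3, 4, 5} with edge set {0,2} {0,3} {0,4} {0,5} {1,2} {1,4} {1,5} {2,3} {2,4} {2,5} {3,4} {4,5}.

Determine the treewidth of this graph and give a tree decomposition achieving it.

The largest bag has 4 vertices, giving width 3; this decomposition certifies tw(G) ≤ 3. On the other hand G contains the 4-clique {0, 2, 3, 4}. A clique must lie in a single bag of any decomposition, so no decomposition can have width below 3. The upper and lower bounds meet at 3, so that is the treewidth.

Treewidth 3.
Bags: B1 = {0, 2, 4, 5}  B2 = {1, 2, 4, 5}  B3 = {0, 2, 3, 4}
Tree: B1–B2, B1–B3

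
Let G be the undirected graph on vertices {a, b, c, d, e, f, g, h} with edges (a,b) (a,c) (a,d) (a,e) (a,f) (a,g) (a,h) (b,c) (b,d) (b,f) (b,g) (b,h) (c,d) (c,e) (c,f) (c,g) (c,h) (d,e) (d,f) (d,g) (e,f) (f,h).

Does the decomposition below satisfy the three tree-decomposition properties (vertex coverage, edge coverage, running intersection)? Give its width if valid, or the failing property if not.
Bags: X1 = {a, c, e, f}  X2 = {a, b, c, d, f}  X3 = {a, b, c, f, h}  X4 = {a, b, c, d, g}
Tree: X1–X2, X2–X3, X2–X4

A tree decomposition must satisfy three properties: every vertex lies in some bag; for every edge, both endpoints lie together in some bag; and for every vertex, the bags containing it form a connected subtree. Here edge (d,e) lies in no bag, so the decomposition is invalid.

No — edge (d,e) lies in no bag.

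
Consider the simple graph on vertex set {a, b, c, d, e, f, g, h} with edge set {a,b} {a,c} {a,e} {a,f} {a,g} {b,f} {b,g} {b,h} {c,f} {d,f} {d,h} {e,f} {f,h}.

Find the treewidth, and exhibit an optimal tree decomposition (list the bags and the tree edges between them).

Each bag holds 3 vertices, so the decomposition has width 2, which upper-bounds the treewidth. Conversely, {a, b, g} is a clique of size 3, and the vertices of any clique must share a bag in every tree decomposition; so some bag has ≥ 3 vertices and tw(G) ≥ 2. The upper and lower bounds meet at 2, so that is the treewidth.

Treewidth 2.
One optimal decomposition is:
Bags: B1 = {a, b, f}  B2 = {a, c, f}  B3 = {a, b, g}  B4 = {a, e, f}  B5 = {b, f, h}  B6 = {d, f, h}
Tree: B1–B2, B1–B3, B1–B4, B1–B5, B5–B6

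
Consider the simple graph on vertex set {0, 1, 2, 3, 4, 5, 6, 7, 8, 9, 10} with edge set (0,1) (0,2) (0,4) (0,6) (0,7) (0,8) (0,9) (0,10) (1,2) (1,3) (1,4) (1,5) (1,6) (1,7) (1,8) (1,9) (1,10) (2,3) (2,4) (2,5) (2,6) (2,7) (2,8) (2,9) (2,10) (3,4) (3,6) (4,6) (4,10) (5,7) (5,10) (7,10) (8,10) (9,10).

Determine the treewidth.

4

A width-4 tree decomposition is:
Bags: B1 = {0, 1, 2, 9, 10}  B2 = {0, 1, 2, 4, 10}  B3 = {0, 1, 2, 4, 6}  B4 = {0, 1, 2, 8, 10}  B5 = {0, 1, 2, 7, 10}  B6 = {1, 2, 3, 4, 6}  B7 = {1, 2, 5, 7, 10}
Tree: B1–B2, B2–B3, B1–B4, B2–B5, B3–B6, B5–B7
Every bag has size at most 5, so the width is 5 − 1 = 4 and tw(G) ≤ 4. Conversely, {0, 1, 2, 8, 10} is a clique of size 5, and the vertices of any clique must share a bag in every tree decomposition; so some bag has ≥ 5 vertices and tw(G) ≥ 4. Therefore the treewidth is 4.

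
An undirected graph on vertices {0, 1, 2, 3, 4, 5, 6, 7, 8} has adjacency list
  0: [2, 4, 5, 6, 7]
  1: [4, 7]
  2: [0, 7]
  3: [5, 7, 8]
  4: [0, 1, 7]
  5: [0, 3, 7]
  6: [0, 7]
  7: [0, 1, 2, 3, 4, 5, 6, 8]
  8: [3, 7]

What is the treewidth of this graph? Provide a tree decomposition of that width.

Treewidth 2.
One optimal decomposition is:
Bags: B1 = {1, 4, 7}  B2 = {0, 4, 7}  B3 = {0, 5, 7}  B4 = {3, 5, 7}  B5 = {0, 2, 7}  B6 = {3, 7, 8}  B7 = {0, 6, 7}
Tree: B1–B2, B2–B3, B3–B4, B3–B5, B4–B6, B2–B7

Every bag has size at most 3, so the width is 3 − 1 = 2 and tw(G) ≤ 2. On the other hand G contains the 3-clique {0, 2, 7}. A clique must lie in a single bag of any decomposition, so no decomposition can have width below 2. Combining the bounds, tw(G) = 2.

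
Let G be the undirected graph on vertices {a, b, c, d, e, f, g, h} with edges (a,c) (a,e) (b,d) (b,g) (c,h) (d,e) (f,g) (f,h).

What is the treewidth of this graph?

2

A width-2 tree decomposition is:
Bags: B1 = {b, d, e}  B2 = {b, e, g}  B3 = {e, f, g}  B4 = {e, f, h}  B5 = {c, e, h}  B6 = {a, c, e}
Tree: B1–B2, B2–B3, B3–B4, B4–B5, B5–B6
Each bag holds 3 vertices, so the decomposition has width 2, which upper-bounds the treewidth. The edges e–d–b–g–f–h–c–a–e form a cycle, so G is not a tree and its treewidth is at least 2. Therefore the treewidth is 2.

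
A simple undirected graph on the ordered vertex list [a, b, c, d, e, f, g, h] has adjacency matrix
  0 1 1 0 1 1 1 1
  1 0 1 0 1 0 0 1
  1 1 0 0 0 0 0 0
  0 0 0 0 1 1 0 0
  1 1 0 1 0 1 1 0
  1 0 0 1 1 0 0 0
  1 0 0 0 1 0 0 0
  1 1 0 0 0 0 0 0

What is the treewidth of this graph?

A width-2 tree decomposition is:
Bags: B1 = {a, b, c}  B2 = {a, b, e}  B3 = {a, e, f}  B4 = {d, e, f}  B5 = {a, e, g}  B6 = {a, b, h}
Tree: B1–B2, B2–B3, B3–B4, B2–B5, B1–B6
The largest bag has 3 vertices, giving width 2; this decomposition certifies tw(G) ≤ 2. Conversely, {d, e, f} is a clique of size 3, and the vertices of any clique must share a bag in every tree decomposition; so some bag has ≥ 3 vertices and tw(G) ≥ 2. Hence tw(G) = 2 exactly.

2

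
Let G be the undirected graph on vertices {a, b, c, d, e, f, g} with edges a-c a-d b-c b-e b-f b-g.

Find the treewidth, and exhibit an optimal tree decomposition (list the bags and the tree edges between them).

Each bag holds 2 vertices, so the decomposition has width 1, which upper-bounds the treewidth. Any graph with an edge has treewidth ≥ 1, and G has the edge b–c. Therefore the treewidth is 1.

Treewidth 1.
One such decomposition:
Bags: B1 = {b, c}  B2 = {a, c}  B3 = {a, d}  B4 = {b, g}  B5 = {b, f}  B6 = {b, e}
Tree: B1–B2, B2–B3, B1–B4, B1–B5, B4–B6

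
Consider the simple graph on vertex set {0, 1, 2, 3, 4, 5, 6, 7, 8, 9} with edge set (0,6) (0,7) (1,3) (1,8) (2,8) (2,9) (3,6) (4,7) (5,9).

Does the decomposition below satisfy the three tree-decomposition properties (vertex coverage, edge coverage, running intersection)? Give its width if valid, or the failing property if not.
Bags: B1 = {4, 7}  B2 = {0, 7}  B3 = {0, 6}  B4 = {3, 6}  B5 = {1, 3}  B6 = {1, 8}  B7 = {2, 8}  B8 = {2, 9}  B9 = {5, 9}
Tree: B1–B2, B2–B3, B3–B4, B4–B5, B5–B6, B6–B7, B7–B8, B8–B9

Yes; width 1.

Vertex coverage: the bags together contain {0, 1, 2, 3, 4, 5, 6, 7, 8, 9}, the full vertex set. Edge coverage: each edge of G has both endpoints in at least one bag. Running intersection: for every vertex, the bags containing it form a connected subtree. All three properties hold, so this is a valid tree decomposition of width max|bag| − 1 = 1, and hence tw(G) ≤ 1.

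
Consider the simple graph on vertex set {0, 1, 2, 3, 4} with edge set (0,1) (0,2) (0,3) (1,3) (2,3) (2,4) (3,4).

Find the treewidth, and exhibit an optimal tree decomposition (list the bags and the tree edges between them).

Treewidth 2.
One such decomposition:
Bags: B1 = {0, 2, 3}  B2 = {2, 3, 4}  B3 = {0, 1, 3}
Tree: B1–B2, B1–B3

Every bag has size at most 3, so the width is 3 − 1 = 2 and tw(G) ≤ 2. On the other hand G contains the 3-clique {0, 1, 3}. A clique must lie in a single bag of any decomposition, so no decomposition can have width below 2. Combining the bounds, tw(G) = 2.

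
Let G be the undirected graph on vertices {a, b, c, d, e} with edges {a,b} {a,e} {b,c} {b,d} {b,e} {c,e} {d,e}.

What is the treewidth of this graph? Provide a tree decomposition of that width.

The largest bag has 3 vertices, giving width 2; this decomposition certifies tw(G) ≤ 2. Conversely, {b, d, e} is a clique of size 3, and the vertices of any clique must share a bag in every tree decomposition; so some bag has ≥ 3 vertices and tw(G) ≥ 2. Combining the bounds, tw(G) = 2.

Treewidth 2.
Bags: B1 = {b, c, e}  B2 = {a, b, e}  B3 = {b, d, e}
Tree: B1–B2, B1–B3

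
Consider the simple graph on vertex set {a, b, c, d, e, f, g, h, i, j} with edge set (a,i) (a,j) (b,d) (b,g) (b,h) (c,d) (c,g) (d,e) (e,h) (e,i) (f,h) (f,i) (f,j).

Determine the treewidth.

A width-2 tree decomposition is:
Bags: B1 = {b, c, g}  B2 = {b, c, d}  B3 = {b, d, h}  B4 = {d, e, h}  B5 = {e, f, h}  B6 = {e, f, i}  B7 = {f, i, j}  B8 = {a, i, j}
Tree: B1–B2, B2–B3, B3–B4, B4–B5, B5–B6, B6–B7, B7–B8
The largest bag has 3 vertices, giving width 2; this decomposition certifies tw(G) ≤ 2. For the lower bound, G contains the cycle g–c–d–b–g, so G is not a forest; only forests have treewidth ≤ 1, hence tw(G) ≥ 2. Therefore the treewidth is 2.

2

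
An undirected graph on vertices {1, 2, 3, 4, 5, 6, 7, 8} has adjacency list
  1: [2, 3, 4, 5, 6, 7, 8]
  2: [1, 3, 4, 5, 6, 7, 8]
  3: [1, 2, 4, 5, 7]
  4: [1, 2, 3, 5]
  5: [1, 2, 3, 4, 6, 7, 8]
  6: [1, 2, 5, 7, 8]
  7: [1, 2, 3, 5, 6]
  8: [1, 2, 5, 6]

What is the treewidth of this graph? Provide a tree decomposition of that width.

Treewidth 4.
One such decomposition:
Bags: B1 = {1, 2, 3, 5, 7}  B2 = {1, 2, 3, 4, 5}  B3 = {1, 2, 5, 6, 7}  B4 = {1, 2, 5, 6, 8}
Tree: B1–B2, B1–B3, B3–B4

Each bag holds 5 vertices, so the decomposition has width 4, which upper-bounds the treewidth. Conversely, {1, 2, 5, 6, 8} is a clique of size 5, and the vertices of any clique must share a bag in every tree decomposition; so some bag has ≥ 5 vertices and tw(G) ≥ 4. Hence tw(G) = 4 exactly.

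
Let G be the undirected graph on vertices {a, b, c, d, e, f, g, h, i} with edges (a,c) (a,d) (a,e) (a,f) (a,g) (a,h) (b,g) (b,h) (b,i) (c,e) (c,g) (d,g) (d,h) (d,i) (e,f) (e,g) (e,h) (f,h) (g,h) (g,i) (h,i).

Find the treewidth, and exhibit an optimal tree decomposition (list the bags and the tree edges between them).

Treewidth 3.
One optimal decomposition is:
Bags: B1 = {a, e, g, h}  B2 = {a, d, g, h}  B3 = {a, e, f, h}  B4 = {a, c, e, g}  B5 = {d, g, h, i}  B6 = {b, g, h, i}
Tree: B1–B2, B1–B3, B1–B4, B2–B5, B5–B6

Every bag has size at most 4, so the width is 4 − 1 = 3 and tw(G) ≤ 3. On the other hand G contains the 4-clique {a, d, g, h}. A clique must lie in a single bag of any decomposition, so no decomposition can have width below 3. Hence tw(G) = 3 exactly.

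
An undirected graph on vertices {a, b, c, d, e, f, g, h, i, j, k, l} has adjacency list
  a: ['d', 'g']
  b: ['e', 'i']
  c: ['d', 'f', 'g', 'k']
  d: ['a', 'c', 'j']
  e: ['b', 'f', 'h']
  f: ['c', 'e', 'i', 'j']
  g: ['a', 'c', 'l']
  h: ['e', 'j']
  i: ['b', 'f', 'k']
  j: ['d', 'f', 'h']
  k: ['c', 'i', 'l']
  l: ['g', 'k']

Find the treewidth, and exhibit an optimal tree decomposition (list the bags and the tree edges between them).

Every bag has size at most 4, so the width is 4 − 1 = 3 and tw(G) ≤ 3. For the lower bound: the 4 vertex sets {b,e,h}, {j}, {f}, {c,d,i,k} are disjoint, each induces a connected subgraph, and every pair is joined by at least one edge of G. Contracting each set to a single vertex therefore yields K_{4} as a minor, and since treewidth is minor-monotone, tw(G) ≥ tw(K_{4}) = 3. The upper and lower bounds meet at 3, so that is the treewidth.

Treewidth 3.
One such decomposition:
Bags: B1 = {b, e, h, j}  B2 = {b, e, f, j}  B3 = {b, f, i, j}  B4 = {d, f, i, j}  B5 = {c, d, f, i}  B6 = {c, d, i, k}  B7 = {a, c, d, k}  B8 = {a, c, g, k}  B9 = {a, g, k, l}
Tree: B1–B2, B2–B3, B3–B4, B4–B5, B5–B6, B6–B7, B7–B8, B8–B9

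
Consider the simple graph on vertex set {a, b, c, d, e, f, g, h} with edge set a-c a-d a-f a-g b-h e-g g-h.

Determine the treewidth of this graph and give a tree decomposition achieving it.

The largest bag has 2 vertices, giving width 1; this decomposition certifies tw(G) ≤ 1. G has an edge, so its treewidth is at least 1. Combining the bounds, tw(G) = 1.

Treewidth 1.
One optimal decomposition is:
Bags: B1 = {a, g}  B2 = {e, g}  B3 = {g, h}  B4 = {a, d}  B5 = {b, h}  B6 = {a, c}  B7 = {a, f}
Tree: B1–B2, B1–B3, B1–B4, B3–B5, B4–B6, B6–B7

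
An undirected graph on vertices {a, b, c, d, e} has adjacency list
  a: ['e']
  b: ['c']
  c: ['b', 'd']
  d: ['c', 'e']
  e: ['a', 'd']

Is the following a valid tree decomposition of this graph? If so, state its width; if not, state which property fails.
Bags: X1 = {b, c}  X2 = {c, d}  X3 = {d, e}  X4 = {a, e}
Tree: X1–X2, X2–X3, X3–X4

Vertex coverage: the bags together contain {a, b, c, d, e}, the full vertex set. Edge coverage: each edge of G has both endpoints in at least one bag. Running intersection: for every vertex, the bags containing it form a connected subtree. All three properties hold, so this is a valid tree decomposition of width max|bag| − 1 = 1, and hence tw(G) ≤ 1.

Yes; width 1.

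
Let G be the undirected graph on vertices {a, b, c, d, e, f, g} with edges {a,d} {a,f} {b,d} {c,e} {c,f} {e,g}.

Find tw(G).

A width-1 tree decomposition is:
Bags: B1 = {e, g}  B2 = {c, e}  B3 = {c, f}  B4 = {a, f}  B5 = {a, d}  B6 = {b, d}
Tree: B1–B2, B2–B3, B3–B4, B4–B5, B5–B6
Each bag holds 2 vertices, so the decomposition has width 1, which upper-bounds the treewidth. Since G has at least one edge (e.g. g–e), it is not an edgeless graph, so tw(G) ≥ 1. The upper and lower bounds meet at 1, so that is the treewidth.

1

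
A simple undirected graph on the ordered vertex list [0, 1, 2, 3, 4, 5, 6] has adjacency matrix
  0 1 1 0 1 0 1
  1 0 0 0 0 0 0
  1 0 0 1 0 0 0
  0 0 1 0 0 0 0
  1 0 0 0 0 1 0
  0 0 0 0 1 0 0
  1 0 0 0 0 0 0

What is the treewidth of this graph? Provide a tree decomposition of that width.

Treewidth 1.
Bags: B1 = {0, 1}  B2 = {0, 4}  B3 = {0, 2}  B4 = {2, 3}  B5 = {4, 5}  B6 = {0, 6}
Tree: B1–B2, B1–B3, B3–B4, B2–B5, B3–B6

The largest bag has 2 vertices, giving width 1; this decomposition certifies tw(G) ≤ 1. G has an edge, so its treewidth is at least 1. Hence tw(G) = 1 exactly.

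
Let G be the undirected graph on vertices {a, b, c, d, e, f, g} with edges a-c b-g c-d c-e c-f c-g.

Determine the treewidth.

1

A width-1 tree decomposition is:
Bags: B1 = {c, g}  B2 = {c, f}  B3 = {b, g}  B4 = {c, e}  B5 = {c, d}  B6 = {a, c}
Tree: B1–B2, B1–B3, B1–B4, B4–B5, B1–B6
The largest bag has 2 vertices, giving width 1; this decomposition certifies tw(G) ≤ 1. Since G has at least one edge (e.g. c–g), it is not an edgeless graph, so tw(G) ≥ 1. Hence tw(G) = 1 exactly.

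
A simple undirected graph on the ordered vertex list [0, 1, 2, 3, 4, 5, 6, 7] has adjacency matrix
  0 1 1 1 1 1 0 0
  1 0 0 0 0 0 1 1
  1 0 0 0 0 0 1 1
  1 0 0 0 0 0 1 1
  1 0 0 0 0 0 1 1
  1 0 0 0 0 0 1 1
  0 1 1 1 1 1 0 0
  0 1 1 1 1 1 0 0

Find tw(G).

A width-3 tree decomposition is:
Bags: B1 = {0, 5, 6, 7}  B2 = {0, 3, 6, 7}  B3 = {0, 4, 6, 7}  B4 = {0, 2, 6, 7}  B5 = {0, 1, 6, 7}
Tree: B1–B2, B2–B3, B3–B4, B4–B5
Every bag has size at most 4, so the width is 4 − 1 = 3 and tw(G) ≤ 3. For the lower bound: the 4 vertex sets {0,5}, {3,6}, {7}, {4} are disjoint, each induces a connected subgraph, and every pair is joined by at least one edge of G. Contracting each set to a single vertex therefore yields K_{4} as a minor, and since treewidth is minor-monotone, tw(G) ≥ tw(K_{4}) = 3. The upper and lower bounds meet at 3, so that is the treewidth.

3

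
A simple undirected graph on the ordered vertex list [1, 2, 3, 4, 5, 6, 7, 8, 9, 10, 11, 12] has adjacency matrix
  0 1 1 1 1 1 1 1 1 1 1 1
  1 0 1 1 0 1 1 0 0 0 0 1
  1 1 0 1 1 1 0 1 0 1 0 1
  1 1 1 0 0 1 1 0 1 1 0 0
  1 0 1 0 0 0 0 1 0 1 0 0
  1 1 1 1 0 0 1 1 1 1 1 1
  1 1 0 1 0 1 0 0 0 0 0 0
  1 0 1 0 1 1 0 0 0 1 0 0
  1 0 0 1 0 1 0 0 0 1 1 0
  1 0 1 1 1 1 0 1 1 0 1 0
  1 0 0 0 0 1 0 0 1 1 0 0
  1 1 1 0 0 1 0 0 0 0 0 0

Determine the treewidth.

4

A width-4 tree decomposition is:
Bags: B1 = {1, 3, 4, 6, 10}  B2 = {1, 2, 3, 4, 6}  B3 = {1, 2, 4, 6, 7}  B4 = {1, 4, 6, 9, 10}  B5 = {1, 3, 6, 8, 10}  B6 = {1, 3, 5, 8, 10}  B7 = {1, 2, 3, 6, 12}  B8 = {1, 6, 9, 10, 11}
Tree: B1–B2, B2–B3, B1–B4, B1–B5, B5–B6, B2–B7, B4–B8
The largest bag has 5 vertices, giving width 4; this decomposition certifies tw(G) ≤ 4. For the lower bound, the 5 vertices {1, 3, 5, 8, 10} are pairwise adjacent, and any tree decomposition puts a clique entirely inside one bag — forcing width ≥ 4. Combining the bounds, tw(G) = 4.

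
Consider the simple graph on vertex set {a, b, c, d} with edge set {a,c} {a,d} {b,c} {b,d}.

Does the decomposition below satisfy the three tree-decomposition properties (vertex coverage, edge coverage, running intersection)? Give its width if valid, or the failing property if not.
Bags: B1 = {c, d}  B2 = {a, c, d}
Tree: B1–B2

No — vertex b appears in no bag.

A tree decomposition must satisfy three properties: every vertex lies in some bag; for every edge, both endpoints lie together in some bag; and for every vertex, the bags containing it form a connected subtree. Here vertex b appears in no bag, so the decomposition is invalid.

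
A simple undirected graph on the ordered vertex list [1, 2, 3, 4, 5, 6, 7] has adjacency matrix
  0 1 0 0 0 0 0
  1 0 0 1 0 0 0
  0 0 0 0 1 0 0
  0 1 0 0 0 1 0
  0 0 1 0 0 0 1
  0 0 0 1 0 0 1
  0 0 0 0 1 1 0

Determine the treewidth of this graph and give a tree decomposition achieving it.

The largest bag has 2 vertices, giving width 1; this decomposition certifies tw(G) ≤ 1. Since G has at least one edge (e.g. 1–2), it is not an edgeless graph, so tw(G) ≥ 1. The upper and lower bounds meet at 1, so that is the treewidth.

Treewidth 1.
One such decomposition:
Bags: B1 = {1, 2}  B2 = {2, 4}  B3 = {4, 6}  B4 = {6, 7}  B5 = {5, 7}  B6 = {3, 5}
Tree: B1–B2, B2–B3, B3–B4, B4–B5, B5–B6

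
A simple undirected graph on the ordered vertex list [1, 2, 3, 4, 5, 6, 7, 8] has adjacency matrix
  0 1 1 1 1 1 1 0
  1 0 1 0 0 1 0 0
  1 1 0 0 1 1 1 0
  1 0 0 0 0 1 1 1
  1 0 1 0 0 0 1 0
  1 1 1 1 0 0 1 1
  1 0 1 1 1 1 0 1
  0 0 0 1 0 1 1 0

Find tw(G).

A width-3 tree decomposition is:
Bags: B1 = {1, 3, 6, 7}  B2 = {1, 3, 5, 7}  B3 = {1, 2, 3, 6}  B4 = {1, 4, 6, 7}  B5 = {4, 6, 7, 8}
Tree: B1–B2, B1–B3, B1–B4, B4–B5
Every bag has size at most 4, so the width is 4 − 1 = 3 and tw(G) ≤ 3. On the other hand G contains the 4-clique {4, 6, 7, 8}. A clique must lie in a single bag of any decomposition, so no decomposition can have width below 3. Therefore the treewidth is 3.

3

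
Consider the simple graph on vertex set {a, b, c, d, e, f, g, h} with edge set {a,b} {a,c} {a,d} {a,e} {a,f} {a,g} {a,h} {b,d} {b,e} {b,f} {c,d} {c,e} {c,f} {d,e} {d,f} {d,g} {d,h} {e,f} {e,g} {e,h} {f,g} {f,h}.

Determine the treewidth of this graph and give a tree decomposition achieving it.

Each bag holds 5 vertices, so the decomposition has width 4, which upper-bounds the treewidth. For the lower bound, the 5 vertices {a, d, e, f, g} are pairwise adjacent, and any tree decomposition puts a clique entirely inside one bag — forcing width ≥ 4. Hence tw(G) = 4 exactly.

Treewidth 4.
One optimal decomposition is:
Bags: B1 = {a, d, e, f, g}  B2 = {a, c, d, e, f}  B3 = {a, b, d, e, f}  B4 = {a, d, e, f, h}
Tree: B1–B2, B1–B3, B3–B4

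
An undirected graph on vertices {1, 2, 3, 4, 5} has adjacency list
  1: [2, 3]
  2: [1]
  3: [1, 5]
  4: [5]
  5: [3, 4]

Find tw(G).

A width-1 tree decomposition is:
Bags: B1 = {4, 5}  B2 = {3, 5}  B3 = {1, 3}  B4 = {1, 2}
Tree: B1–B2, B2–B3, B3–B4
Every bag has size at most 2, so the width is 2 − 1 = 1 and tw(G) ≤ 1. Since G has at least one edge (e.g. 4–5), it is not an edgeless graph, so tw(G) ≥ 1. Combining the bounds, tw(G) = 1.

1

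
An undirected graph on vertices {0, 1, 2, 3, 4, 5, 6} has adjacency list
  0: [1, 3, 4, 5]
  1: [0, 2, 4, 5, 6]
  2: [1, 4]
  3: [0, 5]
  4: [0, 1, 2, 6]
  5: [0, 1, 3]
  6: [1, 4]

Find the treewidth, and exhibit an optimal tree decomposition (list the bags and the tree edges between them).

The largest bag has 3 vertices, giving width 2; this decomposition certifies tw(G) ≤ 2. Conversely, {0, 1, 4} is a clique of size 3, and the vertices of any clique must share a bag in every tree decomposition; so some bag has ≥ 3 vertices and tw(G) ≥ 2. Therefore the treewidth is 2.

Treewidth 2.
One such decomposition:
Bags: B1 = {0, 3, 5}  B2 = {0, 1, 5}  B3 = {0, 1, 4}  B4 = {1, 4, 6}  B5 = {1, 2, 4}
Tree: B1–B2, B2–B3, B3–B4, B3–B5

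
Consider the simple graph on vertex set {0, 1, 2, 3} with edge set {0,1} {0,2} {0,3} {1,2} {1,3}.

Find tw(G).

A width-2 tree decomposition is:
Bags: B1 = {0, 1, 3}  B2 = {0, 1, 2}
Tree: B1–B2
Every bag has size at most 3, so the width is 3 − 1 = 2 and tw(G) ≤ 2. For the lower bound, the 3 vertices {0, 1, 2} are pairwise adjacent, and any tree decomposition puts a clique entirely inside one bag — forcing width ≥ 2. The upper and lower bounds meet at 2, so that is the treewidth.

2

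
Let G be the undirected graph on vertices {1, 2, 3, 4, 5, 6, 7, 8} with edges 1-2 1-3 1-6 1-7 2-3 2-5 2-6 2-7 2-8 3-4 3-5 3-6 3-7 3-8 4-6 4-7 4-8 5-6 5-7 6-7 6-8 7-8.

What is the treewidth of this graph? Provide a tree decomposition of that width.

Treewidth 4.
One such decomposition:
Bags: B1 = {2, 3, 6, 7, 8}  B2 = {2, 3, 5, 6, 7}  B3 = {3, 4, 6, 7, 8}  B4 = {1, 2, 3, 6, 7}
Tree: B1–B2, B1–B3, B2–B4

Every bag has size at most 5, so the width is 5 − 1 = 4 and tw(G) ≤ 4. On the other hand G contains the 5-clique {2, 3, 6, 7, 8}. A clique must lie in a single bag of any decomposition, so no decomposition can have width below 4. The upper and lower bounds meet at 4, so that is the treewidth.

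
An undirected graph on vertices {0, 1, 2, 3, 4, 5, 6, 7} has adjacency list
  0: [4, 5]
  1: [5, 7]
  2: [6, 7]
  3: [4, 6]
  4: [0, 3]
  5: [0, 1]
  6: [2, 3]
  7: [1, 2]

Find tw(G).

2

A width-2 tree decomposition is:
Bags: B1 = {2, 3, 6}  B2 = {2, 3, 7}  B3 = {1, 3, 7}  B4 = {1, 3, 5}  B5 = {0, 3, 5}  B6 = {0, 3, 4}
Tree: B1–B2, B2–B3, B3–B4, B4–B5, B5–B6
Each bag holds 3 vertices, so the decomposition has width 2, which upper-bounds the treewidth. Since 3–6–2–7–1–5–0–4–3 is a cycle in G, G is not acyclic. Forests are exactly the graphs of treewidth ≤ 1, so tw(G) ≥ 2. Combining the bounds, tw(G) = 2.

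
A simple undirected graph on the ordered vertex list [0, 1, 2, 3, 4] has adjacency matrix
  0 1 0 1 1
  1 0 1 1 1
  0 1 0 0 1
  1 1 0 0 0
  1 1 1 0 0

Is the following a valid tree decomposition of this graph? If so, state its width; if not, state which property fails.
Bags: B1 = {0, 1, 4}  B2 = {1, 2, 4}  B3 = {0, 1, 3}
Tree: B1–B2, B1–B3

Every vertex of G appears in some bag (union = {0, 1, 2, 3, 4}); every edge is covered by a bag; and for each vertex v the set of bags containing v is connected in the bag tree. The decomposition is therefore valid. The largest bag has 3 vertices, so the width is 2.

Yes; width 2.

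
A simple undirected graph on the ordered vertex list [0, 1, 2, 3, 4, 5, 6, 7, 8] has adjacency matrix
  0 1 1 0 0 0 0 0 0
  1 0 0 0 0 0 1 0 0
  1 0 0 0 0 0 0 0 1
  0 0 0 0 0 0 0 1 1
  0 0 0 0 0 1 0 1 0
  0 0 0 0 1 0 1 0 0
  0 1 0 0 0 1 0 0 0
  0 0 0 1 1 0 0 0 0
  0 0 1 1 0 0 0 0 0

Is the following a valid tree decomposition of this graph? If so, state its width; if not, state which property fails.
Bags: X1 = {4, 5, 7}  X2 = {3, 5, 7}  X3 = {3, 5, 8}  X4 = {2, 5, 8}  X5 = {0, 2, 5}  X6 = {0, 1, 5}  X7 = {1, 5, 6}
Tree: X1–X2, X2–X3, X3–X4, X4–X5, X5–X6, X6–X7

Yes; width 2.

Checking the three conditions: (i) the bags cover all of {0, 1, 2, 3, 4, 5, 6, 7, 8}; (ii) for each edge, some bag contains both endpoints; (iii) the bags containing any fixed vertex form a subtree. All hold, so the decomposition is valid with width 3 − 1 = 2.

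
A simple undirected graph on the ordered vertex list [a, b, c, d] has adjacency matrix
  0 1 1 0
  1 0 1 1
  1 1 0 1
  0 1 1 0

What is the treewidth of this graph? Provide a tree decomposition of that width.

Treewidth 2.
Bags: B1 = {a, b, c}  B2 = {b, c, d}
Tree: B1–B2

The largest bag has 3 vertices, giving width 2; this decomposition certifies tw(G) ≤ 2. For the lower bound, the 3 vertices {b, c, d} are pairwise adjacent, and any tree decomposition puts a clique entirely inside one bag — forcing width ≥ 2. Combining the bounds, tw(G) = 2.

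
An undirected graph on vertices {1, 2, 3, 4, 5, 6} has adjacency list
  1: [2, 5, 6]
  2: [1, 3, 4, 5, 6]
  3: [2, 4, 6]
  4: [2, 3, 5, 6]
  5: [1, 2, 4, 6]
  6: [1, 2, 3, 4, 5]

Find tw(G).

3

A width-3 tree decomposition is:
Bags: B1 = {2, 4, 5, 6}  B2 = {2, 3, 4, 6}  B3 = {1, 2, 5, 6}
Tree: B1–B2, B1–B3
Every bag has size at most 4, so the width is 4 − 1 = 3 and tw(G) ≤ 3. For the lower bound, the 4 vertices {1, 2, 5, 6} are pairwise adjacent, and any tree decomposition puts a clique entirely inside one bag — forcing width ≥ 3. Therefore the treewidth is 3.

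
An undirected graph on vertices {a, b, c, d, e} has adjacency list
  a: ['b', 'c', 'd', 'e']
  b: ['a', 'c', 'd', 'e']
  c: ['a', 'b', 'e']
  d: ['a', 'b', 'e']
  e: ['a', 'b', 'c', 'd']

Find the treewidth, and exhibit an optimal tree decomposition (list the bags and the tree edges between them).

Treewidth 3.
One optimal decomposition is:
Bags: B1 = {a, b, d, e}  B2 = {a, b, c, e}
Tree: B1–B2

Each bag holds 4 vertices, so the decomposition has width 3, which upper-bounds the treewidth. For the lower bound, the 4 vertices {a, b, d, e} are pairwise adjacent, and any tree decomposition puts a clique entirely inside one bag — forcing width ≥ 3. Hence tw(G) = 3 exactly.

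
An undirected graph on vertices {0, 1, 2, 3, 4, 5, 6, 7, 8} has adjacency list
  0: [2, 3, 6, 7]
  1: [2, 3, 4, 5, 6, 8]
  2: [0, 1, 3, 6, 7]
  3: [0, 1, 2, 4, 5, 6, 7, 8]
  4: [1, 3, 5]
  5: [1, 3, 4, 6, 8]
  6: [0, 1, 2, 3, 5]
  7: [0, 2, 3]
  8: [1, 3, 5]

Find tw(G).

A width-3 tree decomposition is:
Bags: B1 = {1, 2, 3, 6}  B2 = {0, 2, 3, 6}  B3 = {0, 2, 3, 7}  B4 = {1, 3, 5, 6}  B5 = {1, 3, 5, 8}  B6 = {1, 3, 4, 5}
Tree: B1–B2, B2–B3, B1–B4, B4–B5, B4–B6
The largest bag has 4 vertices, giving width 3; this decomposition certifies tw(G) ≤ 3. Conversely, {0, 2, 3, 6} is a clique of size 4, and the vertices of any clique must share a bag in every tree decomposition; so some bag has ≥ 4 vertices and tw(G) ≥ 3. Hence tw(G) = 3 exactly.

3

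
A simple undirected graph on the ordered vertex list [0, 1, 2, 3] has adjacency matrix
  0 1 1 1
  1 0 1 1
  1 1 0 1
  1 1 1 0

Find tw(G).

A width-3 tree decomposition is:
Bags: B1 = {0, 1, 2, 3}
Tree: (single bag)
With just one bag of size 4, the width is 4 − 1 = 3, so tw(G) ≤ 3. Conversely, {0, 1, 2, 3} is a clique of size 4, and the vertices of any clique must share a bag in every tree decomposition; so some bag has ≥ 4 vertices and tw(G) ≥ 3. Hence tw(G) = 3 exactly.

3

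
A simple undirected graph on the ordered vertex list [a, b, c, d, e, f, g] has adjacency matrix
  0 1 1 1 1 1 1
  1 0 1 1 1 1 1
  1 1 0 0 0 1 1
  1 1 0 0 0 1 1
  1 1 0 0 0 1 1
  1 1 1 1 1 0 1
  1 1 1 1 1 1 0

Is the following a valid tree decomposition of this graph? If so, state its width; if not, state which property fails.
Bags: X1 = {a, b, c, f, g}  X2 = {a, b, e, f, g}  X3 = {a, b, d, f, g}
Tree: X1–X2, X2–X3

Checking the three conditions: (i) the bags cover all of {a, b, c, d, e, f, g}; (ii) for each edge, some bag contains both endpoints; (iii) the bags containing any fixed vertex form a subtree. All hold, so the decomposition is valid with width 5 − 1 = 4.

Yes; width 4.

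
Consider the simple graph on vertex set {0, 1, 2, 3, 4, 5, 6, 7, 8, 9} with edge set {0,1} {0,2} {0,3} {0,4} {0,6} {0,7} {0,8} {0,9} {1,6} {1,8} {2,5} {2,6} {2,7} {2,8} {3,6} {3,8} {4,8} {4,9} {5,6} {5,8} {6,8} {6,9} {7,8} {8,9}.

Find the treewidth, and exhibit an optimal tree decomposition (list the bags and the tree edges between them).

Treewidth 3.
Bags: B1 = {2, 5, 6, 8}  B2 = {0, 2, 6, 8}  B3 = {0, 6, 8, 9}  B4 = {0, 1, 6, 8}  B5 = {0, 4, 8, 9}  B6 = {0, 2, 7, 8}  B7 = {0, 3, 6, 8}
Tree: B1–B2, B2–B3, B2–B4, B3–B5, B2–B6, B3–B7

Each bag holds 4 vertices, so the decomposition has width 3, which upper-bounds the treewidth. For the lower bound, the 4 vertices {0, 4, 8, 9} are pairwise adjacent, and any tree decomposition puts a clique entirely inside one bag — forcing width ≥ 3. Hence tw(G) = 3 exactly.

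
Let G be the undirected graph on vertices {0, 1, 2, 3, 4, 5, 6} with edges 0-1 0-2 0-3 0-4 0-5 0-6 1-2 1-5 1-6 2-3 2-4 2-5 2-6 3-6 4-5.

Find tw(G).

A width-3 tree decomposition is:
Bags: B1 = {0, 1, 2, 6}  B2 = {0, 2, 3, 6}  B3 = {0, 1, 2, 5}  B4 = {0, 2, 4, 5}
Tree: B1–B2, B1–B3, B3–B4
The largest bag has 4 vertices, giving width 3; this decomposition certifies tw(G) ≤ 3. Conversely, {0, 1, 2, 5} is a clique of size 4, and the vertices of any clique must share a bag in every tree decomposition; so some bag has ≥ 4 vertices and tw(G) ≥ 3. Therefore the treewidth is 3.

3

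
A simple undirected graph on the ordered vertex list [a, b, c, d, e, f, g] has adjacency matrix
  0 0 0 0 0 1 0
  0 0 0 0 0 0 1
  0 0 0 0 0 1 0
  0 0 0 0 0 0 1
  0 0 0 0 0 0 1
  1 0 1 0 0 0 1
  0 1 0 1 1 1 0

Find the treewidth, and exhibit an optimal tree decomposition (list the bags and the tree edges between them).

Each bag holds 2 vertices, so the decomposition has width 1, which upper-bounds the treewidth. G has an edge, so its treewidth is at least 1. The upper and lower bounds meet at 1, so that is the treewidth.

Treewidth 1.
Bags: B1 = {f, g}  B2 = {c, f}  B3 = {e, g}  B4 = {a, f}  B5 = {d, g}  B6 = {b, g}
Tree: B1–B2, B1–B3, B2–B4, B3–B5, B1–B6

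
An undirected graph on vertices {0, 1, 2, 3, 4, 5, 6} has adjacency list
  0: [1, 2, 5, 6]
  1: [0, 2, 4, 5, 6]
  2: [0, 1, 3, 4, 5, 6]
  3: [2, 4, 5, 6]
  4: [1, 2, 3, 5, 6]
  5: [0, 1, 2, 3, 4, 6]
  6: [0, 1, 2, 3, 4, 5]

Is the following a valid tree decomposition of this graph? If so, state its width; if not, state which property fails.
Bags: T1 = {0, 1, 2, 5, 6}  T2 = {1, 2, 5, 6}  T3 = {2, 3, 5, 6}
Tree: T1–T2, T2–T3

A tree decomposition must satisfy three properties: every vertex lies in some bag; for every edge, both endpoints lie together in some bag; and for every vertex, the bags containing it form a connected subtree. Here vertex 4 appears in no bag, so the decomposition is invalid.

No — vertex 4 appears in no bag.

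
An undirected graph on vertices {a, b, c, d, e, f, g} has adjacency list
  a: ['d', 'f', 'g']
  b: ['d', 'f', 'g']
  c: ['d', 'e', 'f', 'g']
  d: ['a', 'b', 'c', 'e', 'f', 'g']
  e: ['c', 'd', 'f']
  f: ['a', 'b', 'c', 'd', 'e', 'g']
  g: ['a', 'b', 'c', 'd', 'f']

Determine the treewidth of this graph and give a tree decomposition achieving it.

Treewidth 3.
One optimal decomposition is:
Bags: B1 = {c, d, f, g}  B2 = {b, d, f, g}  B3 = {a, d, f, g}  B4 = {c, d, e, f}
Tree: B1–B2, B2–B3, B1–B4

Every bag has size at most 4, so the width is 4 − 1 = 3 and tw(G) ≤ 3. On the other hand G contains the 4-clique {c, d, f, g}. A clique must lie in a single bag of any decomposition, so no decomposition can have width below 3. Therefore the treewidth is 3.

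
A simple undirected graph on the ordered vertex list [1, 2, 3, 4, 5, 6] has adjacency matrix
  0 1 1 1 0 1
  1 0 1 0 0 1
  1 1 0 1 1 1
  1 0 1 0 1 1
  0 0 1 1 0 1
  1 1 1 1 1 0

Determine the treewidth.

3

A width-3 tree decomposition is:
Bags: B1 = {3, 4, 5, 6}  B2 = {1, 3, 4, 6}  B3 = {1, 2, 3, 6}
Tree: B1–B2, B2–B3
The largest bag has 4 vertices, giving width 3; this decomposition certifies tw(G) ≤ 3. On the other hand G contains the 4-clique {1, 2, 3, 6}. A clique must lie in a single bag of any decomposition, so no decomposition can have width below 3. Therefore the treewidth is 3.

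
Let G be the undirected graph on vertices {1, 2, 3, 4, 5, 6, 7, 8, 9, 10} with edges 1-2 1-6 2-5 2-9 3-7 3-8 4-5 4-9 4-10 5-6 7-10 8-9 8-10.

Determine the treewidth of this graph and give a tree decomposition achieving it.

Treewidth 2.
One such decomposition:
Bags: B1 = {3, 7, 10}  B2 = {3, 8, 10}  B3 = {4, 8, 10}  B4 = {4, 8, 9}  B5 = {4, 5, 9}  B6 = {2, 5, 9}  B7 = {2, 5, 6}  B8 = {1, 2, 6}
Tree: B1–B2, B2–B3, B3–B4, B4–B5, B5–B6, B6–B7, B7–B8

The largest bag has 3 vertices, giving width 2; this decomposition certifies tw(G) ≤ 2. For the lower bound, G contains the cycle 7–3–8–10–7, so G is not a forest; only forests have treewidth ≤ 1, hence tw(G) ≥ 2. The upper and lower bounds meet at 2, so that is the treewidth.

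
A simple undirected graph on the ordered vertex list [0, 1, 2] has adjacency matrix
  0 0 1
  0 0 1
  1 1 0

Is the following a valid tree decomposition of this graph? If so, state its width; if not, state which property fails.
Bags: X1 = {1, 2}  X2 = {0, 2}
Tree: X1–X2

Checking the three conditions: (i) the bags cover all of {0, 1, 2}; (ii) for each edge, some bag contains both endpoints; (iii) the bags containing any fixed vertex form a subtree. All hold, so the decomposition is valid with width 2 − 1 = 1.

Yes; width 1.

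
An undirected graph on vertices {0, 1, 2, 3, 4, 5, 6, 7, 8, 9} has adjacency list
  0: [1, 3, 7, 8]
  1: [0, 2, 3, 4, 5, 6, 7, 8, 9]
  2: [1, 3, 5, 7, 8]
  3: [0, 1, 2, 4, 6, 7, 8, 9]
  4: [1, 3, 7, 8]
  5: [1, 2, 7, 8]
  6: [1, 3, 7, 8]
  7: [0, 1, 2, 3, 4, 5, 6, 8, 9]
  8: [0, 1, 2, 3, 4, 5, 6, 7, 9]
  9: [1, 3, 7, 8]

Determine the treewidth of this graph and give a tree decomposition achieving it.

Treewidth 4.
One such decomposition:
Bags: B1 = {1, 3, 4, 7, 8}  B2 = {0, 1, 3, 7, 8}  B3 = {1, 3, 7, 8, 9}  B4 = {1, 2, 3, 7, 8}  B5 = {1, 2, 5, 7, 8}  B6 = {1, 3, 6, 7, 8}
Tree: B1–B2, B1–B3, B1–B4, B4–B5, B4–B6

Every bag has size at most 5, so the width is 5 − 1 = 4 and tw(G) ≤ 4. For the lower bound, the 5 vertices {0, 1, 3, 7, 8} are pairwise adjacent, and any tree decomposition puts a clique entirely inside one bag — forcing width ≥ 4. Hence tw(G) = 4 exactly.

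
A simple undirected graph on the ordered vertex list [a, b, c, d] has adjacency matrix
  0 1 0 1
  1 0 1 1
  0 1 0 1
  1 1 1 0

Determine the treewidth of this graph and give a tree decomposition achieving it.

Treewidth 2.
One optimal decomposition is:
Bags: B1 = {a, b, d}  B2 = {b, c, d}
Tree: B1–B2

Each bag holds 3 vertices, so the decomposition has width 2, which upper-bounds the treewidth. On the other hand G contains the 3-clique {b, c, d}. A clique must lie in a single bag of any decomposition, so no decomposition can have width below 2. Combining the bounds, tw(G) = 2.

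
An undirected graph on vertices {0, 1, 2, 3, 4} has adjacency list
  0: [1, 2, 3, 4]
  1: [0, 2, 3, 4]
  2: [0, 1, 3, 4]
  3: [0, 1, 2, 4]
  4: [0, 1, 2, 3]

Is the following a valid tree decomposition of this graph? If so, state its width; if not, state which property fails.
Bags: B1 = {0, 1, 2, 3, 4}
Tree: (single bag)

Yes; width 4.

Every vertex of G appears in some bag (union = {0, 1, 2, 3, 4}); every edge is covered by a bag; and for each vertex v the set of bags containing v is connected in the bag tree. The decomposition is therefore valid. The largest bag has 5 vertices, so the width is 4.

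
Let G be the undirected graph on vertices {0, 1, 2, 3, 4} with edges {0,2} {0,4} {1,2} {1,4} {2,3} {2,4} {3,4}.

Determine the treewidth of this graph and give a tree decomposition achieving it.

Each bag holds 3 vertices, so the decomposition has width 2, which upper-bounds the treewidth. For the lower bound, the 3 vertices {0, 2, 4} are pairwise adjacent, and any tree decomposition puts a clique entirely inside one bag — forcing width ≥ 2. The upper and lower bounds meet at 2, so that is the treewidth.

Treewidth 2.
One such decomposition:
Bags: B1 = {1, 2, 4}  B2 = {2, 3, 4}  B3 = {0, 2, 4}
Tree: B1–B2, B1–B3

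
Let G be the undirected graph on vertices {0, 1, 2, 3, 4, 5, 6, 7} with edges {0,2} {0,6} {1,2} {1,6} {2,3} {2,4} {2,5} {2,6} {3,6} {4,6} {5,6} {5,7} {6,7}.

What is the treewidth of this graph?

2

A width-2 tree decomposition is:
Bags: B1 = {5, 6, 7}  B2 = {2, 5, 6}  B3 = {2, 4, 6}  B4 = {2, 3, 6}  B5 = {0, 2, 6}  B6 = {1, 2, 6}
Tree: B1–B2, B2–B3, B2–B4, B2–B5, B4–B6
Each bag holds 3 vertices, so the decomposition has width 2, which upper-bounds the treewidth. On the other hand G contains the 3-clique {0, 2, 6}. A clique must lie in a single bag of any decomposition, so no decomposition can have width below 2. Hence tw(G) = 2 exactly.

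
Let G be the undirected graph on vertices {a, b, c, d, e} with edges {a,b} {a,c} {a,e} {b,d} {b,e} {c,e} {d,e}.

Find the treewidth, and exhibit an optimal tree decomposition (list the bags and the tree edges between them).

Every bag has size at most 3, so the width is 3 − 1 = 2 and tw(G) ≤ 2. On the other hand G contains the 3-clique {b, d, e}. A clique must lie in a single bag of any decomposition, so no decomposition can have width below 2. Hence tw(G) = 2 exactly.

Treewidth 2.
One such decomposition:
Bags: B1 = {a, c, e}  B2 = {a, b, e}  B3 = {b, d, e}
Tree: B1–B2, B2–B3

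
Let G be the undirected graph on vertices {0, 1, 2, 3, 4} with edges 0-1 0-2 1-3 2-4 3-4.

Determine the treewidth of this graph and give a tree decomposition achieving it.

The largest bag has 3 vertices, giving width 2; this decomposition certifies tw(G) ≤ 2. For the lower bound, G contains the cycle 0–2–4–3–1–0, so G is not a forest; only forests have treewidth ≤ 1, hence tw(G) ≥ 2. Therefore the treewidth is 2.

Treewidth 2.
Bags: B1 = {0, 2, 4}  B2 = {0, 3, 4}  B3 = {0, 1, 3}
Tree: B1–B2, B2–B3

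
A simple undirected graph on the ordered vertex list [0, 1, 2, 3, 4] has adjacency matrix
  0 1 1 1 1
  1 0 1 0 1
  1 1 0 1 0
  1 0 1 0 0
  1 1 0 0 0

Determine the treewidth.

A width-2 tree decomposition is:
Bags: B1 = {0, 2, 3}  B2 = {0, 1, 2}  B3 = {0, 1, 4}
Tree: B1–B2, B2–B3
The largest bag has 3 vertices, giving width 2; this decomposition certifies tw(G) ≤ 2. On the other hand G contains the 3-clique {0, 1, 2}. A clique must lie in a single bag of any decomposition, so no decomposition can have width below 2. Hence tw(G) = 2 exactly.

2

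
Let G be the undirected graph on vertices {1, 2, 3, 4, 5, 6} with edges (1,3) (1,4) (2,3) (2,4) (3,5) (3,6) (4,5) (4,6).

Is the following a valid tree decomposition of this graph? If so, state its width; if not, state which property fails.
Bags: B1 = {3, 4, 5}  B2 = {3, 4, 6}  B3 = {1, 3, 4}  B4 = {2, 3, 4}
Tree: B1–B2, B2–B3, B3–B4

Yes; width 2.

Every vertex of G appears in some bag (union = {1, 2, 3, 4, 5, 6}); every edge is covered by a bag; and for each vertex v the set of bags containing v is connected in the bag tree. The decomposition is therefore valid. The largest bag has 3 vertices, so the width is 2.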